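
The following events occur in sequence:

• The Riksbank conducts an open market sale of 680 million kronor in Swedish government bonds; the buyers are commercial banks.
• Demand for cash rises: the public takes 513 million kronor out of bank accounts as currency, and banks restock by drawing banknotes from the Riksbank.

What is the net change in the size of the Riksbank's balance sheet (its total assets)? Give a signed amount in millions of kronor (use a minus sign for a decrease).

-680 million

Riksbank balance sheet:
  Assets:      Securities −680M
  Liabilities: Bank reserves −1193M, Currency in circulation +513M
Commercial banking system:
  Assets:      Reserves at CB −1193M, Securities +680M
  Liabilities: Checkable deposits −513M
Change in total Riksbank assets = -680 million.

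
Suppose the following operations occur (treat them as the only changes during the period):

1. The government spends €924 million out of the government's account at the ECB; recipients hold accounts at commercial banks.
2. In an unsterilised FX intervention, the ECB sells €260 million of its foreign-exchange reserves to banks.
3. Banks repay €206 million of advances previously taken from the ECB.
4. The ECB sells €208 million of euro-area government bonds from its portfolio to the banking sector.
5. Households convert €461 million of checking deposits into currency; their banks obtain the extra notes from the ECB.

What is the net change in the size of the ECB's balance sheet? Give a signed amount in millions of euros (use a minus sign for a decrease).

ECB balance sheet:
  Assets:      Securities −€208M, Loans to banks −€206M, Foreign assets −€260M
  Liabilities: Bank reserves −€211M, Currency in circulation +€461M, Government deposits −€924M
Change in total ECB assets = -€674 million.

-€674 million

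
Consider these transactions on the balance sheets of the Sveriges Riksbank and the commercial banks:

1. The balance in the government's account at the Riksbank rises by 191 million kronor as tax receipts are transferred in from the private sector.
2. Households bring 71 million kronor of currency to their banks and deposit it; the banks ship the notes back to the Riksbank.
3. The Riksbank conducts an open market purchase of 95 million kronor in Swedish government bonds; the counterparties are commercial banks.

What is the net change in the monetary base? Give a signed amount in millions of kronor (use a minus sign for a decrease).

Government account inflow 191 million kronor: reserves shift to a non-base liability → −191M.
Currency deposit 71 million kronor: just a shift between currency and reserves — both are base money → 0.
OMO purchase (from banks) 95 million kronor: Riksbank balance sheet expands → +95M.
Net: −191 + 0 + 95 = -96 million.

-96 million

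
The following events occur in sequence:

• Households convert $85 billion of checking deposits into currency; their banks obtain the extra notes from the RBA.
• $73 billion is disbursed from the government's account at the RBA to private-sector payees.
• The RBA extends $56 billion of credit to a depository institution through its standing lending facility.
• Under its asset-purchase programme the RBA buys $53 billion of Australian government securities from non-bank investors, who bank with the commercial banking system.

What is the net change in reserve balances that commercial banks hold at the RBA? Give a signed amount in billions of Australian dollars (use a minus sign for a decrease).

+$97 billion

Currency withdrawal $85 billion: banks swap reserves for currency → −$85B.
Government spending $73 billion: government payments flow into bank reserve accounts → +$73B.
Discount-window loan $56 billion: the loan is credited to the bank's reserve account → +$56B.
Asset purchase (from non-banks) $53 billion: the RBA pays by crediting reserve accounts → +$53B.
Net: −85 + 73 + 56 + 53 = +$97 billion.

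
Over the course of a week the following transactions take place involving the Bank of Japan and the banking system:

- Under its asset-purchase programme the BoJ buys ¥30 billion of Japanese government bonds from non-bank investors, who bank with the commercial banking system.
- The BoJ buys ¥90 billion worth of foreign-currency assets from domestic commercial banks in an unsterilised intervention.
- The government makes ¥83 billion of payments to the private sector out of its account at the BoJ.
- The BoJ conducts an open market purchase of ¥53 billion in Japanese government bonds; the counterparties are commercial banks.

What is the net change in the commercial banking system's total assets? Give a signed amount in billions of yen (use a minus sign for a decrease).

+¥113 billion

Asset purchase (from non-banks) ¥30 billion: bank balance sheets expand → +¥30B.
FX purchase ¥90 billion: just an asset swap on bank balance sheets → 0.
Government spending ¥83 billion: bank balance sheets expand → +¥83B.
OMO purchase (from banks) ¥53 billion: just an asset swap on bank balance sheets → 0.
Net: 30 + 0 + 83 + 0 = +¥113 billion.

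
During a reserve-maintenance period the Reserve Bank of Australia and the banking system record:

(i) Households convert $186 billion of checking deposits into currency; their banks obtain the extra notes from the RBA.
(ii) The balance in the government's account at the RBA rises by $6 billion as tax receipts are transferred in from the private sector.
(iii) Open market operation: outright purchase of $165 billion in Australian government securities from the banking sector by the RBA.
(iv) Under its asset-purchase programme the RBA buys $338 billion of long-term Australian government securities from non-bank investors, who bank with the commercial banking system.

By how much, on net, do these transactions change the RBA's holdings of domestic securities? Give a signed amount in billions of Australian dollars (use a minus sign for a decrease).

RBA balance sheet:
  Assets:      Securities +$503B
  Liabilities: Bank reserves +$311B, Currency in circulation +$186B, Government deposits +$6B
So the change in the RBA's holdings of domestic securities is +$503 billion.

+$503 billion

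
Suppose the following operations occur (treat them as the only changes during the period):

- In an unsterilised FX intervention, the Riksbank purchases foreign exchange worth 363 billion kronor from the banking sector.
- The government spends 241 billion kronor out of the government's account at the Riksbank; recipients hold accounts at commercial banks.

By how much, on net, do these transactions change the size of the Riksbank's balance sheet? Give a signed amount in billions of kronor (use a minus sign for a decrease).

+363 billion

Riksbank balance sheet:
  Assets:      Foreign assets +363B
  Liabilities: Bank reserves +604B, Government deposits −241B
Change in total Riksbank assets = +363 billion.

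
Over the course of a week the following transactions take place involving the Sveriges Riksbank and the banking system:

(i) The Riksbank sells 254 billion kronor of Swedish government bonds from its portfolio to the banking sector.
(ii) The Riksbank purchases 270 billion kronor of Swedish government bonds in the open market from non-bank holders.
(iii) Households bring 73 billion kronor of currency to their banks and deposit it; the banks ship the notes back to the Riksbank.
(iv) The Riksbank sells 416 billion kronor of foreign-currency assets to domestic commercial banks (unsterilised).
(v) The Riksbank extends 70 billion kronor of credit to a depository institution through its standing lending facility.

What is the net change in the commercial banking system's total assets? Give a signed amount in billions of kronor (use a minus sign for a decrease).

Riksbank balance sheet:
  Assets:      Securities +16B, Loans to banks +70B, Foreign assets −416B
  Liabilities: Bank reserves −257B, Currency in circulation −73B
Commercial banking system:
  Assets:      Reserves at CB −257B, Securities +254B, Foreign assets +416B
  Liabilities: Checkable deposits +343B, Borrowings from CB +70B
Change in total bank assets = +413 billion.

+413 billion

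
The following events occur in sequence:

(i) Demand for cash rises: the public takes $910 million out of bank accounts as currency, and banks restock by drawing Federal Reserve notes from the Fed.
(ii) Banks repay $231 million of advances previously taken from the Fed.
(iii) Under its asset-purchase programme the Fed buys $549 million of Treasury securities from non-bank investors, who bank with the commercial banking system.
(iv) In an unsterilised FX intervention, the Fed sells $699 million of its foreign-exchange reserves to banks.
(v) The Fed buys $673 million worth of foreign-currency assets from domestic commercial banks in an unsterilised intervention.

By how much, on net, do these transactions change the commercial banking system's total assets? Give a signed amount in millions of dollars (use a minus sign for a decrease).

Fed balance sheet:
  Assets:      Securities +$549M, Loans to banks −$231M, Foreign assets −$26M
  Liabilities: Bank reserves −$618M, Currency in circulation +$910M
Commercial banking system:
  Assets:      Reserves at CB −$618M, Foreign assets +$26M
  Liabilities: Checkable deposits −$361M, Borrowings from CB −$231M
Change in total bank assets = -$592 million.

-$592 million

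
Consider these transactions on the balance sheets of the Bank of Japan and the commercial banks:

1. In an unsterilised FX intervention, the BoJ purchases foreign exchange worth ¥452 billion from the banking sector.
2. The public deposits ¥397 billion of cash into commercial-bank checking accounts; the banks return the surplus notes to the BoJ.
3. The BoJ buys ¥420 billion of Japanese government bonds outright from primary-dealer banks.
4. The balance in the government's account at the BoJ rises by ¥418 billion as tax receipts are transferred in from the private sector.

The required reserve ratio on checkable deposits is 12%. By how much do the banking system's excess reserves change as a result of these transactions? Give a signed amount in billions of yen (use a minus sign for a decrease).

FX purchase ¥452 billion: reserves +¥452B, deposits 0.
Currency deposit ¥397 billion: reserves +¥397B, deposits +¥397B.
OMO purchase (from banks) ¥420 billion: reserves +¥420B, deposits 0.
Government account inflow ¥418 billion: reserves −¥418B, deposits −¥418B.
Totals: Δreserves = +¥851B, Δdeposits = −¥21B.
Δrequired reserves = 12% × −¥21B = −¥2.52B.
Δexcess reserves = Δreserves − Δrequired = +¥851B − (−¥2.52B) = +¥853.52 billion.

+¥853.52 billion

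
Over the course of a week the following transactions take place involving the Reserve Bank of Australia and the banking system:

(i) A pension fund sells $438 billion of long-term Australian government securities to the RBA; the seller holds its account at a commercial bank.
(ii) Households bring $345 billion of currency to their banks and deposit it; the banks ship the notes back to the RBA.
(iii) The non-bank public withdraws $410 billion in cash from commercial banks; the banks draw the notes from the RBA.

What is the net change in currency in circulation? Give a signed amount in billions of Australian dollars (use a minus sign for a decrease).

+$65 billion

Asset purchase (from non-banks) $438 billion: no currency enters or leaves circulation → 0.
Currency deposit $345 billion: notes return to the central bank → −$345B.
Currency withdrawal $410 billion: notes leave the central bank → +$410B.
Net: 0 − 345 + 410 = +$65 billion.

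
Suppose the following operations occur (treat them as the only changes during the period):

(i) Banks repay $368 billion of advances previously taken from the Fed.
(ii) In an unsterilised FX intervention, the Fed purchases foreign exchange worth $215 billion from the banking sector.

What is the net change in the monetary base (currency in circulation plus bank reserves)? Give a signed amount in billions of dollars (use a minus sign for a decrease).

Fed balance sheet:
  Assets:      Loans to banks −$368B, Foreign assets +$215B
  Liabilities: Bank reserves −$153B
Monetary base = currency + reserves: 0 + (−$153B) = -$153 billion.

-$153 billion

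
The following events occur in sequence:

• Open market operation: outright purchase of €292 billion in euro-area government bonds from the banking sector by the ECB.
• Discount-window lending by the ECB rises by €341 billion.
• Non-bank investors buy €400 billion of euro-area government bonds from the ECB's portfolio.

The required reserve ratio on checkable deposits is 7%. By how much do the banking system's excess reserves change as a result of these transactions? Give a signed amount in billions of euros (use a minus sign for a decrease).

OMO purchase (from banks) €292 billion: reserves +€292B, deposits 0.
Discount-window loan €341 billion: reserves +€341B, deposits 0.
Asset sale (to non-banks) €400 billion: reserves −€400B, deposits −€400B.
Totals: Δreserves = +€233B, Δdeposits = −€400B.
Δrequired reserves = 7% × −€400B = −€28B.
Δexcess reserves = Δreserves − Δrequired = +€233B − (−€28B) = +€261 billion.

+€261 billion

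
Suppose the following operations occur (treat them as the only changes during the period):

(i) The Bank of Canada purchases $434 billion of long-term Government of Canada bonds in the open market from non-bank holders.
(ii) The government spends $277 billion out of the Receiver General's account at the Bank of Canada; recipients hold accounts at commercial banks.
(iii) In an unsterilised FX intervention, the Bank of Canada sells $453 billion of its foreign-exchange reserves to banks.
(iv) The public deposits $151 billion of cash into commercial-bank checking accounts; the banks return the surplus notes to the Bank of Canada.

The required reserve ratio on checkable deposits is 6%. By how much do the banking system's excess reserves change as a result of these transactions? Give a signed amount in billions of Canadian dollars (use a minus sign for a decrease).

Asset purchase (from non-banks) $434 billion: reserves +$434B, deposits +$434B.
Government spending $277 billion: reserves +$277B, deposits +$277B.
FX sale $453 billion: reserves −$453B, deposits 0.
Currency deposit $151 billion: reserves +$151B, deposits +$151B.
Totals: Δreserves = +$409B, Δdeposits = +$862B.
Δrequired reserves = 6% × +$862B = +$51.72B.
Δexcess reserves = Δreserves − Δrequired = +$409B − (+$51.72B) = +$357.28 billion.

+$357.28 billion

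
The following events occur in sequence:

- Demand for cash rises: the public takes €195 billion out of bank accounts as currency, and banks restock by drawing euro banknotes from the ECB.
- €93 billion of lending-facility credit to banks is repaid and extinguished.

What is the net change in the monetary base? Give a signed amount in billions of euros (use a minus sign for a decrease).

Currency withdrawal €195 billion: just a shift between currency and reserves — both are base money → 0.
Discount-window repayment €93 billion: ECB balance sheet contracts → −€93B.
Net: 0 − 93 = -€93 billion.

-€93 billion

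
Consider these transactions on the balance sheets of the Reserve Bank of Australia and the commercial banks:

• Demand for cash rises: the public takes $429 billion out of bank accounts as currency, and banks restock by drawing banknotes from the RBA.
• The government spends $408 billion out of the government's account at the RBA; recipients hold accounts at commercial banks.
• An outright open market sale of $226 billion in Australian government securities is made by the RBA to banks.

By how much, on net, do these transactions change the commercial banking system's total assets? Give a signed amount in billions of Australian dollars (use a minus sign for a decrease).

Currency withdrawal $429 billion: bank balance sheets shrink → −$429B.
Government spending $408 billion: bank balance sheets expand → +$408B.
OMO sale (to banks) $226 billion: just an asset swap on bank balance sheets → 0.
Net: −429 + 408 + 0 = -$21 billion.

-$21 billion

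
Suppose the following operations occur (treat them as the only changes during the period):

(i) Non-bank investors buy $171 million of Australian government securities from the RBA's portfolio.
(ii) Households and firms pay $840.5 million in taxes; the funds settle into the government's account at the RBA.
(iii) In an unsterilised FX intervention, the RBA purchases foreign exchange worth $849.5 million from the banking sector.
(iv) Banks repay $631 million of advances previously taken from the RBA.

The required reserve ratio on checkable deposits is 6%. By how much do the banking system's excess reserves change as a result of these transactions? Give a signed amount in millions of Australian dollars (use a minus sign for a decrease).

Asset sale (to non-banks) $171 million: reserves −$171M, deposits −$171M.
Government account inflow $840.5 million: reserves −$840.5M, deposits −$840.5M.
FX purchase $849.5 million: reserves +$849.5M, deposits 0.
Discount-window repayment $631 million: reserves −$631M, deposits 0.
Totals: Δreserves = −$793M, Δdeposits = −$1011.5M.
Δrequired reserves = 6% × −$1011.5M = −$60.69M.
Δexcess reserves = Δreserves − Δrequired = −$793M − (−$60.69M) = -$732.31 million.

-$732.31 million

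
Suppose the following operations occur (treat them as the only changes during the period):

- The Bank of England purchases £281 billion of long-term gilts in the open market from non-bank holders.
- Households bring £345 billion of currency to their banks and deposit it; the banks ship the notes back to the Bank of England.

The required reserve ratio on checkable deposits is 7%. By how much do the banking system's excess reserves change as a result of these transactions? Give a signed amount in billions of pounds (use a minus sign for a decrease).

Asset purchase (from non-banks) £281 billion: reserves +£281B, deposits +£281B.
Currency deposit £345 billion: reserves +£345B, deposits +£345B.
Totals: Δreserves = +£626B, Δdeposits = +£626B.
Δrequired reserves = 7% × +£626B = +£43.82B.
Δexcess reserves = Δreserves − Δrequired = +£626B − (+£43.82B) = +£582.18 billion.

+£582.18 billion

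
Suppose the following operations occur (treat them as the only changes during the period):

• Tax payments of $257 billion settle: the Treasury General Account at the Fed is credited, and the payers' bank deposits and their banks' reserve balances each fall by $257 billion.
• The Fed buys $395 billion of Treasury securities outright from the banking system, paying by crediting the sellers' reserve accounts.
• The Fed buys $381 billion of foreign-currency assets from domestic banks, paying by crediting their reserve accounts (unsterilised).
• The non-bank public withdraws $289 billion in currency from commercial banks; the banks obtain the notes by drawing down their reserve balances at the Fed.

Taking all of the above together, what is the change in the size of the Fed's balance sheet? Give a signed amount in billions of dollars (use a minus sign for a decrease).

+$776 billion

Government account inflow $257 billion: only the composition of liabilities changes → 0.
OMO purchase (from banks) $395 billion: a Fed asset is acquired → +$395B.
FX purchase $381 billion: a Fed asset is acquired → +$381B.
Currency withdrawal $289 billion: only the composition of liabilities changes → 0.
Net: 0 + 395 + 381 + 0 = +$776 billion.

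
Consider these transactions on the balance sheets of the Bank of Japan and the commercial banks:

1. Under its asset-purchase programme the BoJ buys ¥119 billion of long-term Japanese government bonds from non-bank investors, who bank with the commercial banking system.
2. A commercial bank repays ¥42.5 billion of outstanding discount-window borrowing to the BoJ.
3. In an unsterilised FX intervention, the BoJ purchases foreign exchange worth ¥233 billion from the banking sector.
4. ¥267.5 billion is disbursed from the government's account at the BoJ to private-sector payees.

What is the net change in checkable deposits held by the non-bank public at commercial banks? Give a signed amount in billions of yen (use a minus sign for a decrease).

+¥386.5 billion

BoJ balance sheet:
  Assets:      Securities +¥119B, Loans to banks −¥42.5B, Foreign assets +¥233B
  Liabilities: Bank reserves +¥577B, Government deposits −¥267.5B
Commercial banking system:
  Assets:      Reserves at CB +¥577B, Foreign assets −¥233B
  Liabilities: Checkable deposits +¥386.5B, Borrowings from CB −¥42.5B
So the change in checkable deposits held by the non-bank public at commercial banks is +¥386.5 billion.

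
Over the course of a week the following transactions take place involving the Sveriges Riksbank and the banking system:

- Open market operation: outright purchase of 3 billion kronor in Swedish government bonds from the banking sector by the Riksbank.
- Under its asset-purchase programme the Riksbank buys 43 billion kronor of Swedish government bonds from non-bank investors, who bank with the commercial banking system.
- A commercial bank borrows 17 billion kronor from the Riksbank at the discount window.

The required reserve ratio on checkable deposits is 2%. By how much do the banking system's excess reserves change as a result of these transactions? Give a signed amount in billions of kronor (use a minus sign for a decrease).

OMO purchase (from banks) 3 billion kronor: reserves +3B, deposits 0.
Asset purchase (from non-banks) 43 billion kronor: reserves +43B, deposits +43B.
Discount-window loan 17 billion kronor: reserves +17B, deposits 0.
Totals: Δreserves = +63B, Δdeposits = +43B.
Δrequired reserves = 2% × +43B = +0.86B.
Δexcess reserves = Δreserves − Δrequired = +63B − (+0.86B) = +62.14 billion.

+62.14 billion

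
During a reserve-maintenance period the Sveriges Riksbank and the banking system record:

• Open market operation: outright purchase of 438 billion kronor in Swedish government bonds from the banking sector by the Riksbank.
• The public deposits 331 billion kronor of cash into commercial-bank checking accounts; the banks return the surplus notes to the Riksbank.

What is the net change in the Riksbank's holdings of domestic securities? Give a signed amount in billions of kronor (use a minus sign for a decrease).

+438 billion

Riksbank balance sheet:
  Assets:      Securities +438B
  Liabilities: Bank reserves +769B, Currency in circulation −331B
So the change in the Riksbank's holdings of domestic securities is +438 billion.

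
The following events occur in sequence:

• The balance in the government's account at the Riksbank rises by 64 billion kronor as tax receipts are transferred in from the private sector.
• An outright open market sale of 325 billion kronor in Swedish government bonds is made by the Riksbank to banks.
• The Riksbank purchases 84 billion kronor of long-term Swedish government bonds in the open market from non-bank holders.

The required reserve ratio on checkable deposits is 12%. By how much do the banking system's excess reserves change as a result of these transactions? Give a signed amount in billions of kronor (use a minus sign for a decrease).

Government account inflow 64 billion kronor: reserves −64B, deposits −64B.
OMO sale (to banks) 325 billion kronor: reserves −325B, deposits 0.
Asset purchase (from non-banks) 84 billion kronor: reserves +84B, deposits +84B.
Totals: Δreserves = −305B, Δdeposits = +20B.
Δrequired reserves = 12% × +20B = +2.4B.
Δexcess reserves = Δreserves − Δrequired = −305B − (+2.4B) = -307.4 billion.

-307.4 billion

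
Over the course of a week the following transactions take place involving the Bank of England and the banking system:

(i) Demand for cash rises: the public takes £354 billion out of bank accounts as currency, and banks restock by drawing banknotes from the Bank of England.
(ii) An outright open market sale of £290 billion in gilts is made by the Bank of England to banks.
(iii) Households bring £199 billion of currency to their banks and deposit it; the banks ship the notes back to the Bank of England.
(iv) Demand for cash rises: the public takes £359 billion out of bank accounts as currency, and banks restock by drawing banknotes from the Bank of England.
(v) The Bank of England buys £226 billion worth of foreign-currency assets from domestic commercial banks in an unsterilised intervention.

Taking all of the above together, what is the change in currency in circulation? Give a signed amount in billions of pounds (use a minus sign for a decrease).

+£514 billion

Bank of England balance sheet:
  Assets:      Securities −£290B, Foreign assets +£226B
  Liabilities: Bank reserves −£578B, Currency in circulation +£514B
Commercial banking system:
  Assets:      Reserves at CB −£578B, Securities +£290B, Foreign assets −£226B
  Liabilities: Checkable deposits −£514B
So the change in currency in circulation is +£514 billion.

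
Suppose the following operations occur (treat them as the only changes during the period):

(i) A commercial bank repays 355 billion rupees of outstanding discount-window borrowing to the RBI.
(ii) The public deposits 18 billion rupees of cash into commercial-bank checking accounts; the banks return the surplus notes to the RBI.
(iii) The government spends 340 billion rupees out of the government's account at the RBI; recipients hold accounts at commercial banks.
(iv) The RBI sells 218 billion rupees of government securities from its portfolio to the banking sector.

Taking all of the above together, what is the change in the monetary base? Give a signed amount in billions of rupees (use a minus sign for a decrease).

-233 billion

Discount-window repayment 355 billion rupees: RBI balance sheet contracts → −355B.
Currency deposit 18 billion rupees: just a shift between currency and reserves — both are base money → 0.
Government spending 340 billion rupees: a non-base liability converts back to reserves → +340B.
OMO sale (to banks) 218 billion rupees: RBI balance sheet contracts → −218B.
Net: −355 + 0 + 340 − 218 = -233 billion.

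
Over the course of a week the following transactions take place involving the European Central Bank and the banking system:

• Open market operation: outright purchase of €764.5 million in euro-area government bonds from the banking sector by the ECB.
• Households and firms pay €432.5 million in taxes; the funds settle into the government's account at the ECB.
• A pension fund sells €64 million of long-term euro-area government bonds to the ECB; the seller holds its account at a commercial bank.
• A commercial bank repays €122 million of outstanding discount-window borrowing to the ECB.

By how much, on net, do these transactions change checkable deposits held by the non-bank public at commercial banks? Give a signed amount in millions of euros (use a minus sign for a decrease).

OMO purchase (from banks) €764.5 million: the counterparty is a bank, so public deposits are unchanged → 0.
Government account inflow €432.5 million: non-bank counterparties' bank balances fall → −€432.5M.
Asset purchase (from non-banks) €64 million: non-bank counterparties' bank balances rise → +€64M.
Discount-window repayment €122 million: the counterparty is a bank, so public deposits are unchanged → 0.
Net: 0 − 432.5 + 64 + 0 = -€368.5 million.

-€368.5 million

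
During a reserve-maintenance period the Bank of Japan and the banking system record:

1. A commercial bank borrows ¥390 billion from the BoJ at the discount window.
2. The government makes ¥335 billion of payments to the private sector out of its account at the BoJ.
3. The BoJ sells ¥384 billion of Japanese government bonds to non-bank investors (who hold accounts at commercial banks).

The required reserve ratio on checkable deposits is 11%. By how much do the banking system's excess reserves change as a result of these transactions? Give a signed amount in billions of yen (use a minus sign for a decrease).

Discount-window loan ¥390 billion: reserves +¥390B, deposits 0.
Government spending ¥335 billion: reserves +¥335B, deposits +¥335B.
Asset sale (to non-banks) ¥384 billion: reserves −¥384B, deposits −¥384B.
Totals: Δreserves = +¥341B, Δdeposits = −¥49B.
Δrequired reserves = 11% × −¥49B = −¥5.39B.
Δexcess reserves = Δreserves − Δrequired = +¥341B − (−¥5.39B) = +¥346.39 billion.

+¥346.39 billion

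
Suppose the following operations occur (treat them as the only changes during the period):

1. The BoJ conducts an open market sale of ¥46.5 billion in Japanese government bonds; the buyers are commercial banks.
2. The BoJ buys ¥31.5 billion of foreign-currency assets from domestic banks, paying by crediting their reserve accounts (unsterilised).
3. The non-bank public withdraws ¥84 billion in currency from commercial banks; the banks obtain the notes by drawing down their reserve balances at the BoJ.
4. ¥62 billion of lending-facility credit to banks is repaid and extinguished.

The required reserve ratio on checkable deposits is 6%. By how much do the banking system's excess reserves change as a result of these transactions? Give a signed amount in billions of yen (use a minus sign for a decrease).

OMO sale (to banks) ¥46.5 billion: reserves −¥46.5B, deposits 0.
FX purchase ¥31.5 billion: reserves +¥31.5B, deposits 0.
Currency withdrawal ¥84 billion: reserves −¥84B, deposits −¥84B.
Discount-window repayment ¥62 billion: reserves −¥62B, deposits 0.
Totals: Δreserves = −¥161B, Δdeposits = −¥84B.
Δrequired reserves = 6% × −¥84B = −¥5.04B.
Δexcess reserves = Δreserves − Δrequired = −¥161B − (−¥5.04B) = -¥155.96 billion.

-¥155.96 billion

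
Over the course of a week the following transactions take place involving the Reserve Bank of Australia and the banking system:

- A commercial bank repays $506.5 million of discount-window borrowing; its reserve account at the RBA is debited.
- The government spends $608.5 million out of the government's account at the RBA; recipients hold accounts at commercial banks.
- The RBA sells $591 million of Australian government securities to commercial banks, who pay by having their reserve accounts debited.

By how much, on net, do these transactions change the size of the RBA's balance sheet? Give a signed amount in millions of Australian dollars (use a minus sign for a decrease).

-$1097.5 million

RBA balance sheet:
  Assets:      Securities −$591M, Loans to banks −$506.5M
  Liabilities: Bank reserves −$489M, Government deposits −$608.5M
Commercial banking system:
  Assets:      Reserves at CB −$489M, Securities +$591M
  Liabilities: Checkable deposits +$608.5M, Borrowings from CB −$506.5M
Change in total RBA assets = -$1097.5 million.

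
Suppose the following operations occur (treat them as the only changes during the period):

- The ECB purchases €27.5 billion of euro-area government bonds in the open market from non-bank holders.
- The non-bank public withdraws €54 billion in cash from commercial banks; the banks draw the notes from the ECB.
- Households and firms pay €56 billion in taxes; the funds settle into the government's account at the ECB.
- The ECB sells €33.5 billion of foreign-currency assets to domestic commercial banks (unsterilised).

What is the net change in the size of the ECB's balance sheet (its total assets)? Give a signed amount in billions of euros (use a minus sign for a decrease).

Asset purchase (from non-banks) €27.5 billion: an ECB asset is acquired → +€27.5B.
Currency withdrawal €54 billion: only the composition of liabilities changes → 0.
Government account inflow €56 billion: only the composition of liabilities changes → 0.
FX sale €33.5 billion: an ECB asset is shed → −€33.5B.
Net: 27.5 + 0 + 0 − 33.5 = -€6 billion.

-€6 billion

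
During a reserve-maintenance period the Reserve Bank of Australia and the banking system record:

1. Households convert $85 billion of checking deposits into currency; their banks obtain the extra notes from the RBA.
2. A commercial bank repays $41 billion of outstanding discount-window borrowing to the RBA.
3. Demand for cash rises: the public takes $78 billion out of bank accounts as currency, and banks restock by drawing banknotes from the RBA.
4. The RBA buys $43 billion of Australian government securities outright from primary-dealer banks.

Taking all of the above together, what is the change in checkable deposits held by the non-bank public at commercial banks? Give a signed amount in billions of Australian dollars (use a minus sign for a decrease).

-$163 billion

Currency withdrawal $85 billion: non-bank counterparties' bank balances fall → −$85B.
Discount-window repayment $41 billion: the counterparty is a bank, so public deposits are unchanged → 0.
Currency withdrawal $78 billion: non-bank counterparties' bank balances fall → −$78B.
OMO purchase (from banks) $43 billion: the counterparty is a bank, so public deposits are unchanged → 0.
Net: −85 + 0 − 78 + 0 = -$163 billion.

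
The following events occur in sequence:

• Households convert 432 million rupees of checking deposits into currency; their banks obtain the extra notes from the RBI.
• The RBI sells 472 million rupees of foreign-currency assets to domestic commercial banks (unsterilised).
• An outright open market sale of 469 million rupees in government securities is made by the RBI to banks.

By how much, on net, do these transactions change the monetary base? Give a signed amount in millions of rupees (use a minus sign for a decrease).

-941 million

RBI balance sheet:
  Assets:      Securities −469M, Foreign assets −472M
  Liabilities: Bank reserves −1373M, Currency in circulation +432M
Monetary base = currency + reserves: +432M + (−1373M) = -941 million.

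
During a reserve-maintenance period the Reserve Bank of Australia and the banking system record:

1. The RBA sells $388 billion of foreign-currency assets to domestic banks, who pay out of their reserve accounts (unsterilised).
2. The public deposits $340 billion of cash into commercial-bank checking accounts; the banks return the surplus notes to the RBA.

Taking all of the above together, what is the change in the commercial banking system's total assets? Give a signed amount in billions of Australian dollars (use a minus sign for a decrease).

FX sale $388 billion: just an asset swap on bank balance sheets → 0.
Currency deposit $340 billion: bank balance sheets expand → +$340B.
Net: 0 + 340 = +$340 billion.

+$340 billion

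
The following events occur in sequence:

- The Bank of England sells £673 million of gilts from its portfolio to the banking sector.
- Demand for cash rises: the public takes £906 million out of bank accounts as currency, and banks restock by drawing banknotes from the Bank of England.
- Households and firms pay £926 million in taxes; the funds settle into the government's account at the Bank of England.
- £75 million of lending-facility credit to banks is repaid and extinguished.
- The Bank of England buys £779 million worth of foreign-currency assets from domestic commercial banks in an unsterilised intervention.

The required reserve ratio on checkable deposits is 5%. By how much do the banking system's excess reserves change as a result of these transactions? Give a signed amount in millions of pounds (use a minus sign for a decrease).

-£1709.4 million

OMO sale (to banks) £673 million: reserves −£673M, deposits 0.
Currency withdrawal £906 million: reserves −£906M, deposits −£906M.
Government account inflow £926 million: reserves −£926M, deposits −£926M.
Discount-window repayment £75 million: reserves −£75M, deposits 0.
FX purchase £779 million: reserves +£779M, deposits 0.
Totals: Δreserves = −£1801M, Δdeposits = −£1832M.
Δrequired reserves = 5% × −£1832M = −£91.6M.
Δexcess reserves = Δreserves − Δrequired = −£1801M − (−£91.6M) = -£1709.4 million.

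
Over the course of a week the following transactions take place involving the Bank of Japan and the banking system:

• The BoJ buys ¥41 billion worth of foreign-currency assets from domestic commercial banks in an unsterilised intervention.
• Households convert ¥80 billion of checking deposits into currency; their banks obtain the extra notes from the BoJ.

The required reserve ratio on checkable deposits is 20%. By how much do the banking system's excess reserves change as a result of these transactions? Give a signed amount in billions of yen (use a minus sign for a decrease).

FX purchase ¥41 billion: reserves +¥41B, deposits 0.
Currency withdrawal ¥80 billion: reserves −¥80B, deposits −¥80B.
Totals: Δreserves = −¥39B, Δdeposits = −¥80B.
Δrequired reserves = 20% × −¥80B = −¥16B.
Δexcess reserves = Δreserves − Δrequired = −¥39B − (−¥16B) = -¥23 billion.

-¥23 billion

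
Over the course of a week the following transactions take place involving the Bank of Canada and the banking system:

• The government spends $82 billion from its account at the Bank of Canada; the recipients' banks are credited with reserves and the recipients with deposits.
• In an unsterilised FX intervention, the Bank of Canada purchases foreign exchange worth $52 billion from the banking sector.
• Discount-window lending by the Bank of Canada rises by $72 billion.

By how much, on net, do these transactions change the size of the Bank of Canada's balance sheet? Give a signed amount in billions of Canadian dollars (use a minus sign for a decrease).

Bank of Canada balance sheet:
  Assets:      Loans to banks +$72B, Foreign assets +$52B
  Liabilities: Bank reserves +$206B, Government deposits −$82B
Change in total Bank of Canada assets = +$124 billion.

+$124 billion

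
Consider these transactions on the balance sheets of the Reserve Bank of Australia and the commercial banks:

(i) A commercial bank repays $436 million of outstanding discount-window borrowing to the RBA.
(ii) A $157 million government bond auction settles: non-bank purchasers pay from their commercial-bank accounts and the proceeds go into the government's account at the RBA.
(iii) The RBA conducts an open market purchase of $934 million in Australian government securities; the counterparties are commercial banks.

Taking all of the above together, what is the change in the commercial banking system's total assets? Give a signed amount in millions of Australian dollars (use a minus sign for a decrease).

-$593 million

Discount-window repayment $436 million: bank balance sheets shrink → −$436M.
Government account inflow $157 million: bank balance sheets shrink → −$157M.
OMO purchase (from banks) $934 million: just an asset swap on bank balance sheets → 0.
Net: −436 − 157 + 0 = -$593 million.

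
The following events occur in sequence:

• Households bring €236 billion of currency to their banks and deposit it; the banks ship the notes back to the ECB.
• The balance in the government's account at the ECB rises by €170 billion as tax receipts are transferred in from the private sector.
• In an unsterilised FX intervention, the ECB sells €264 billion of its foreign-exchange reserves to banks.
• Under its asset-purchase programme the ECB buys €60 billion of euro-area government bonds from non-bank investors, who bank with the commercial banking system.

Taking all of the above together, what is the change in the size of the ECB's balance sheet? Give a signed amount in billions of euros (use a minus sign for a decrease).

Currency deposit €236 billion: only the composition of liabilities changes → 0.
Government account inflow €170 billion: only the composition of liabilities changes → 0.
FX sale €264 billion: an ECB asset is shed → −€264B.
Asset purchase (from non-banks) €60 billion: an ECB asset is acquired → +€60B.
Net: 0 + 0 − 264 + 60 = -€204 billion.

-€204 billion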